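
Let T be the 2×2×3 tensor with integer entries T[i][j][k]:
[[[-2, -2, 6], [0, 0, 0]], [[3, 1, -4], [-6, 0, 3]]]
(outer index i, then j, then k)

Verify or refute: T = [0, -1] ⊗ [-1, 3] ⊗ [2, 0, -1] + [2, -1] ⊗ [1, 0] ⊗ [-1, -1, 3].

Yes

Reconstruct entrywise from the claimed factors. For example, T[1,1,1] = 0 and Σₗ aₗ[1]bₗ[1]cₗ[1] = (-1)·(3)·(0) + (-1)·(0)·(-1) = 0; checking all 12 entries, every one matches. The claim holds.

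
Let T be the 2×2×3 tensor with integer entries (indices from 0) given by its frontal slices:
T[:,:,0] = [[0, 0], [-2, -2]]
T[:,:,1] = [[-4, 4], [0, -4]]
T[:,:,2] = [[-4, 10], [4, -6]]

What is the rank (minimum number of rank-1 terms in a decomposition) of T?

Lower bound: the mode-3 unfolding of T (rows indexed by k, columns by (i,j) = (0,0), (0,1), (1,0), (1,1)) is [[0, 0, -2, -2], [-4, 4, 0, -4], [-4, 10, 4, -6]].
There the 3×3 minor on rows k ∈ {0, 1, 2}, columns (i,j) ∈ {(0,0), (0,1), (1,0)} is det [[0, 0, -2], [-4, 4, 0], [-4, 10, 4]] = 48 ≠ 0, so this unfolding has rank ≥ 3; CP rank is at least every unfolding rank, so rank(T) ≥ 3. (This is only a lower bound: in general the CP rank may exceed every unfolding rank, so we still need to exhibit 3 rank-1 terms summing to T.)
Upper bound: T is a sum of 3 rank-1 terms, T = [1, -1] (x) [0, 1] (x) [4, 4, 2] + [1, 0] (x) [1, 0] (x) [-4, -4, 4] + [2, -1] (x) [1, -1] (x) [2, 0, -4] (one valid choice — decompositions are not unique — normalised so each a, b is primitive with positive first nonzero entry; check it by expanding all entries), so rank(T) ≤ 3.
These bounds meet, so rank(T) = 3.

3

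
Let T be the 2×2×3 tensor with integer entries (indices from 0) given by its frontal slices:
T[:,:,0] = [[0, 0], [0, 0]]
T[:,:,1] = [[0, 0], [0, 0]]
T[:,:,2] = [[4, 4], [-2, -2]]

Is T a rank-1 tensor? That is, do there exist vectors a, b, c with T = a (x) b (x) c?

Yes

If T = a (x) b (x) c then every fibre of T is a multiple of the corresponding factor, so read the factors off the fibres through the nonzero entry T[0,0,2] = 4.
The mode-1 fibre T[:,0,2] = [4, -2] gives a = [2, -1] (primitive direction); the mode-2 fibre T[0,:,2] = [4, 4] gives b = [1, 1]; then c[k] = T[0,0,k] / (a[0]·b[0]) = [0, 0, 4] / 2 = [0, 0, 2].
Expanding [2, -1] (x) [1, 1] (x) [0, 0, 2] reproduces all 12 entries of T, so T = [2, -1] (x) [1, 1] (x) [0, 0, 2] and rank(T) ≤ 1.
Equivalently every frontal slice T[:,:,k] is c[k] times the rank-1 matrix [2, -1] (x) [1, 1]. So T has rank 1 (it is nonzero).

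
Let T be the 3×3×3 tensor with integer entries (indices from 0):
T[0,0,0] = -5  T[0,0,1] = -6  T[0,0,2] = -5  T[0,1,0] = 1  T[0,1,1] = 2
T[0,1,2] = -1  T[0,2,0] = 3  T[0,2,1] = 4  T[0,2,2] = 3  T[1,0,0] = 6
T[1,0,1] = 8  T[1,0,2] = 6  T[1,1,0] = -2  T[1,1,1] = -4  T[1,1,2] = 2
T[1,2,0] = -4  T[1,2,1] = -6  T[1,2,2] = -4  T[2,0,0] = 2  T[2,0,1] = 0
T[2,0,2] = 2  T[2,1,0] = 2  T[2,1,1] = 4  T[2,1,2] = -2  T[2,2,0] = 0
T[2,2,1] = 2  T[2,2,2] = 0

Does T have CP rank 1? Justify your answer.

No

The mode-3 unfolding of T (rows indexed by k, columns by (i,j) = (0,0), (0,1), (0,2), (1,0), (1,1), (1,2), (2,0), (2,1), (2,2)) is [[-5, 1, 3, 6, -2, -4, 2, 2, 0], [-6, 2, 4, 8, -4, -6, 0, 4, 2], [-5, -1, 3, 6, 2, -4, 2, -2, 0]].
There the 3×3 minor on rows k ∈ {0, 1, 2}, columns (i,j) ∈ {(0,0), (0,1), (0,2)} is det [[-5, 1, 3], [-6, 2, 4], [-5, -1, 3]] = -4 ≠ 0, so this unfolding has rank ≥ 3; CP rank is at least every unfolding rank, so rank(T) ≥ 3.
In particular rank(T) ≥ 3 > 1, so T is not rank-1.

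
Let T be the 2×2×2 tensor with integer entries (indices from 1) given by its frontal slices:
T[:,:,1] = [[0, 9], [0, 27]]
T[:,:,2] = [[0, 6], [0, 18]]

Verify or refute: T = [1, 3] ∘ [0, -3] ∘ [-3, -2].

Reconstruct entrywise from the claimed factors. For example, T[1,2,2] = 6 and Σₗ aₗ[1]bₗ[2]cₗ[2] = (1)·(-3)·(-2) = 6; checking all 8 entries, every one matches. The claim holds.

Yes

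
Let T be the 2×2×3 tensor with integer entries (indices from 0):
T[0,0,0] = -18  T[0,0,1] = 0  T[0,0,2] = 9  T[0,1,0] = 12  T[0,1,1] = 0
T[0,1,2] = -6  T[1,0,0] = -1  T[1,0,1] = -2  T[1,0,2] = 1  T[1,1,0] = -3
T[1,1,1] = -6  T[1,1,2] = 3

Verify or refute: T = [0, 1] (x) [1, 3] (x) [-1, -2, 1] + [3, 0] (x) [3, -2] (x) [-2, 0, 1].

Reconstruct entrywise from the claimed factors. For example, T[1,0,1] = -2 and Σₗ aₗ[1]bₗ[0]cₗ[1] = (1)·(1)·(-2) + (0)·(3)·(0) = -2; checking all 12 entries, every one matches. The claim holds.

Yes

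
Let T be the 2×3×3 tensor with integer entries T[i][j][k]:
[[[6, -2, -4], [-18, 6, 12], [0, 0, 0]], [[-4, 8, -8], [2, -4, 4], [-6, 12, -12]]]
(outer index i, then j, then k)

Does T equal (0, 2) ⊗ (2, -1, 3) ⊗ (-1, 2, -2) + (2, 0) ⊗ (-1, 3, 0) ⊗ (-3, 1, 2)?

Yes

Reconstruct entrywise from the claimed factors. For example, T[0,0,2] = -4 and Σₗ aₗ[0]bₗ[0]cₗ[2] = (0)·(2)·(-2) + (2)·(-1)·(2) = -4; checking all 18 entries, every one matches. The claim holds.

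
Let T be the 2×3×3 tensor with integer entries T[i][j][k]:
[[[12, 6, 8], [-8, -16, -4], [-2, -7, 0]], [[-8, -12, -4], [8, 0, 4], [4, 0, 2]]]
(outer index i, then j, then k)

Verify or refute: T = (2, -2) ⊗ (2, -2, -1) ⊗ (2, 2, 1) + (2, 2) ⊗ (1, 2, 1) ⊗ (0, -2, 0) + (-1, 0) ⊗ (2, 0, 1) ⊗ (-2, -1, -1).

Reconstruct entry (0,0,2) from the claimed factors: Σₗ aₗ[0]bₗ[0]cₗ[2] = (2)·(2)·(1) + (2)·(1)·(0) + (-1)·(2)·(-1) = 6, but T[0,0,2] = 8. The claim is false.

No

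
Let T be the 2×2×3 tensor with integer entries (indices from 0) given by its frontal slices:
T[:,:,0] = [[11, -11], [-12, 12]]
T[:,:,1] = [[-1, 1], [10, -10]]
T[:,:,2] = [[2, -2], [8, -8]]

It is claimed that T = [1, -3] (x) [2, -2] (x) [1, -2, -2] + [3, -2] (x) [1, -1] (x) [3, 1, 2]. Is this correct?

Yes

Reconstruct entrywise from the claimed factors. For example, T[1,0,0] = -12 and Σₗ aₗ[1]bₗ[0]cₗ[0] = (-3)·(2)·(1) + (-2)·(1)·(3) = -12; checking all 12 entries, every one matches. The claim holds.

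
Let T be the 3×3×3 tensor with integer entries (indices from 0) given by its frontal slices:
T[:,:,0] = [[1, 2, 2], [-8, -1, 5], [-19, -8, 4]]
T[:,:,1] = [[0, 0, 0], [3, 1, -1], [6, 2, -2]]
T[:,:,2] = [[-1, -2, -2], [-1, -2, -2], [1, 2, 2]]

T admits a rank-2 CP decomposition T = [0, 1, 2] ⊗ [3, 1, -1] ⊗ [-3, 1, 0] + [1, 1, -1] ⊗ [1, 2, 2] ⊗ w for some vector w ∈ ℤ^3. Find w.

Subtract the known terms from T to get the rank-1 residual R = [1, 1, -1] ⊗ [1, 2, 2] ⊗ w, so R[i,j,k] = a[i]·b[j]·w[k]. Pick indices with nonzero a[0]·b[0] = (1)·(1) = 1. Only the fibre through (0,0,·) is needed: R[0,0,:] = T[0,0,:] − Σₗ aₗ[0]bₗ[0]cₗ = [1, 0, -1] − (0)·(3)·[-3, 1, 0] = [1, 0, -1]. Then w[k] = R[0,0,k] / 1 for each k, giving w = [1, 0, -1] / 1 = [1, 0, -1].

w = [1, 0, -1]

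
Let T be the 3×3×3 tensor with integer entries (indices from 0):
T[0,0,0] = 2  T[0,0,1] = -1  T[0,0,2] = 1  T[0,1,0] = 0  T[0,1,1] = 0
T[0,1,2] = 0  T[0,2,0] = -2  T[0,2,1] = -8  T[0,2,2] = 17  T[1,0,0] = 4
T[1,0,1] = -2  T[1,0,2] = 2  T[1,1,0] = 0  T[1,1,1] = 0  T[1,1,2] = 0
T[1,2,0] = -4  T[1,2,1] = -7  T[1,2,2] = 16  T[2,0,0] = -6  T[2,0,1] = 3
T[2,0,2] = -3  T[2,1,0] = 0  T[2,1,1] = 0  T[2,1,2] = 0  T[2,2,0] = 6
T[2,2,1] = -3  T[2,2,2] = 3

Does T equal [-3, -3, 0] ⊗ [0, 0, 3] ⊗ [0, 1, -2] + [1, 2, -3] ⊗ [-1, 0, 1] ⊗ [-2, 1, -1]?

Yes

Reconstruct entrywise from the claimed factors. For example, T[0,2,2] = 17 and Σₗ aₗ[0]bₗ[2]cₗ[2] = (-3)·(3)·(-2) + (1)·(1)·(-1) = 17; checking all 27 entries, every one matches. The claim holds.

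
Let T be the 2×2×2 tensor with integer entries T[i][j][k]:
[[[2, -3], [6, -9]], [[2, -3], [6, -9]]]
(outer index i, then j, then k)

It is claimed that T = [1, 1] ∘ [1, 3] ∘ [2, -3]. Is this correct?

Yes

Reconstruct entrywise from the claimed factors. For example, T[0,1,1] = -9 and Σₗ aₗ[0]bₗ[1]cₗ[1] = (1)·(3)·(-3) = -9; checking all 8 entries, every one matches. The claim holds.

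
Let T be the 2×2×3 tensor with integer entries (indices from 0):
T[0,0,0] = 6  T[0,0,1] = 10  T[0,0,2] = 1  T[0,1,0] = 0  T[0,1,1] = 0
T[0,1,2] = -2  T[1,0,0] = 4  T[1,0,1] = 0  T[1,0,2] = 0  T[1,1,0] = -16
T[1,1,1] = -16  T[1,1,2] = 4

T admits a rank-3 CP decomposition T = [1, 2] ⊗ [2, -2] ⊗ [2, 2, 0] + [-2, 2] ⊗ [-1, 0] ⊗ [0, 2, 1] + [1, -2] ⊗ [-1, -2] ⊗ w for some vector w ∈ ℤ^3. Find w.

w = [-2, -2, 1]

Subtract the known terms from T to get the rank-1 residual R = [1, -2] ⊗ [-1, -2] ⊗ w, so R[i,j,k] = a[i]·b[j]·w[k]. Pick indices with nonzero a[0]·b[0] = (1)·(-1) = -1. Only the fibre through (0,0,·) is needed: R[0,0,:] = T[0,0,:] − Σₗ aₗ[0]bₗ[0]cₗ = [6, 10, 1] − (1)·(2)·[2, 2, 0] − (-2)·(-1)·[0, 2, 1] = [2, 2, -1]. Then w[k] = R[0,0,k] / -1 for each k, giving w = [2, 2, -1] / -1 = [-2, -2, 1].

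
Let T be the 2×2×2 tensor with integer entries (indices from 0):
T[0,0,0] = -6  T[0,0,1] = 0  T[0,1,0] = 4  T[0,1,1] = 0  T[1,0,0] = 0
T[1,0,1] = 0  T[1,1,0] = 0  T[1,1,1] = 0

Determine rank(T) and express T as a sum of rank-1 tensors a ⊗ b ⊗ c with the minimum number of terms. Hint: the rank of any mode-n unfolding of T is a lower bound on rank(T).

Lower bound: T ≠ 0 (e.g. T[0,0,0] = -6), so rank(T) ≥ 1.
Upper bound: if T = a ⊗ b ⊗ c then every fibre of T is a multiple of the corresponding factor, so read the factors off the fibres through the nonzero entry T[0,0,0] = -6.
The mode-1 fibre T[:,0,0] = [-6, 0] gives a = [1, 0] (primitive direction); the mode-2 fibre T[0,:,0] = [-6, 4] gives b = [3, -2]; then c[k] = T[0,0,k] / (a[0]·b[0]) = [-6, 0] / 3 = [-2, 0].
Expanding [1, 0] ⊗ [3, -2] ⊗ [-2, 0] reproduces all 8 entries of T, so T = [1, 0] ⊗ [3, -2] ⊗ [-2, 0] and rank(T) ≤ 1.
These bounds meet, so rank(T) = 1.

rank(T) = 1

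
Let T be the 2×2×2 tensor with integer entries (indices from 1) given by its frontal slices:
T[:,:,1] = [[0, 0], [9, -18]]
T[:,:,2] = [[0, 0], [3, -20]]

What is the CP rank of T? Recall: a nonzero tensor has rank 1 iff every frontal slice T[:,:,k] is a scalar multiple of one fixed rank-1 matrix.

Lower bound: in the mode-3 unfolding of T (rows indexed by k, columns by (i,j)) the 2×2 minor on rows k ∈ {1, 2}, columns (i,j) ∈ {(2,1), (2,2)} is det [[9, -18], [3, -20]] = -126 ≠ 0, so that unfolding has rank ≥ 2 and hence rank(T) ≥ 2 (CP rank is at least every unfolding rank, though it can be larger).
Upper bound: T[i,:,:] = a[i]·M for every slice, with a = (0, 1) and M = [[9, 3], [-18, -20]] (rows j, columns k).
Splitting M by its rows (j = 1, 2), M = (1, 0)(9, 3)ᵀ + (0, 1)(-18, -20)ᵀ.
Hence T = (0, 1) ⊗ (1, 0) ⊗ (9, 3) + (0, 1) ⊗ (0, 1) ⊗ (-18, -20), so rank(T) ≤ 2.
These bounds meet, so rank(T) = 2.

2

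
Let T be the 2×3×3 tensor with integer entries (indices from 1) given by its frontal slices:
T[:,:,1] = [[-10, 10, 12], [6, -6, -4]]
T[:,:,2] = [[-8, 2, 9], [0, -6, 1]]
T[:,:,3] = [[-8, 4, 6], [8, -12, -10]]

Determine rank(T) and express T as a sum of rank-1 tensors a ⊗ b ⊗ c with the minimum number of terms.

rank(T) = 3

Lower bound: the mode-3 unfolding of T (rows indexed by k, columns by (i,j) = (1,1), (1,2), (1,3), (2,1), (2,2), (2,3)) is [[-10, 10, 12, 6, -6, -4], [-8, 2, 9, 0, -6, 1], [-8, 4, 6, 8, -12, -10]].
There the 3×3 minor on rows k ∈ {1, 2, 3}, columns (i,j) ∈ {(1,1), (1,2), (1,3)} is det [[-10, 10, 12], [-8, 2, 9], [-8, 4, 6]] = -192 ≠ 0, so this unfolding has rank ≥ 3; CP rank is at least every unfolding rank, so rank(T) ≥ 3. (Flattening ranks never certify an upper bound on CP rank; for that we must actually write T with 3 rank-1 terms.)
Upper bound: T is a sum of 3 rank-1 terms, T = [1, -1] ⊗ [1, -1, -1] ⊗ [-8, -4, -8] + [1, 1] ⊗ [0, 2, 1] ⊗ [2, 1, -2] + [1, 1] ⊗ [1, 1, -1] ⊗ [-2, -4, 0] (written with every a and b primitive with positive leading entry and the scale carried by c; CP decompositions are not unique, and this one is verified by expanding entrywise), so rank(T) ≤ 3.
These bounds meet, so rank(T) = 3.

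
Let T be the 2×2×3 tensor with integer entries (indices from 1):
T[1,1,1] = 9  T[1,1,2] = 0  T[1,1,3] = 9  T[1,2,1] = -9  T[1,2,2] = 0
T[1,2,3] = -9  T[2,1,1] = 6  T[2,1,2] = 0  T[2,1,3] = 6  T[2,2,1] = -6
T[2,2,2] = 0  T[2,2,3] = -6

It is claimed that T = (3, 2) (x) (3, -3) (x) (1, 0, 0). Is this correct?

Reconstruct entry (1,1,3) from the claimed factors: Σₗ aₗ[1]bₗ[1]cₗ[3] = (3)·(3)·(0) = 0, but T[1,1,3] = 9. The claim is false.

No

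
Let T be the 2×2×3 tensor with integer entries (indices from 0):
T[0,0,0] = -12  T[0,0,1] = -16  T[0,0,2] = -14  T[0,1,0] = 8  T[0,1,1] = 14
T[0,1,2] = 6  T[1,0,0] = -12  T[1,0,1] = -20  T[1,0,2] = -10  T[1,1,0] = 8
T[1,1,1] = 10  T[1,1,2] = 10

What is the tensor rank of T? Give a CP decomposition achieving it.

Lower bound: the mode-2 unfolding of T (rows indexed by j, columns by (i,k) = (0,0), (0,1), (0,2), (1,0), (1,1), (1,2)) is [[-12, -16, -14, -12, -20, -10], [8, 14, 6, 8, 10, 10]].
There the 2×2 minor on rows j ∈ {0, 1}, columns (i,k) ∈ {(0,0), (0,1)} is det [[-12, -16], [8, 14]] = -40 ≠ 0, so this unfolding has rank ≥ 2; CP rank is at least every unfolding rank, so rank(T) ≥ 2. (Unfolding ranks only ever bound the CP rank from below — rank(T) can be strictly larger than all of them — so the matching upper bound has to come from an explicit 2-term decomposition.)
Upper bound — finding two terms. Write S_k = T[:,:,k] for the frontal slices: S₀ = [[-12, 8], [-12, 8]], S₁ = [[-16, 14], [-20, 10]], S₂ = [[-14, 6], [-10, 10]].
If T = a₁ (x) b₁ (x) c₁ + a₂ (x) b₂ (x) c₂ then each S_k = c₁[k]·a₁b₁ᵀ + c₂[k]·a₂b₂ᵀ. S₀ and S₁ are linearly independent, so a₁b₁ᵀ and a₂b₂ᵀ must span the same plane of matrices: they are the rank-1 matrices of the form x·S₀ + y·S₁.
det(x·S₀ + y·S₁) is 80·xy + 120·y² = 40·(2·x + 3·y)(y), vanishing at (x:y) = (3:-2) and (1:0).
M₁ = 3·S₀ − 2·S₁ = [[-4, -4], [4, 4]] = (-4)·[1, -1][1, 1]ᵀ and M₂ = S₀ = [[-12, 8], [-12, 8]] = (-4)·[1, 1][3, -2]ᵀ, so take a₁ = [1, -1], b₁ = [1, 1], a₂ = [1, 1], b₂ = [3, -2].
Each slice is an integer combination of E₁ = a₁b₁ᵀ and E₂ = a₂b₂ᵀ: S₀ = −4·E₂, S₁ = 2·E₁ − 6·E₂, S₂ = −2·E₁ − 4·E₂; reading off coefficients, c₁ = [0, 2, -2] and c₂ = [-4, -6, -4].
Hence T = [1, -1] (x) [1, 1] (x) [0, 2, -2] + [1, 1] (x) [3, -2] (x) [-4, -6, -4], so rank(T) ≤ 2.
These bounds meet, so rank(T) = 2.

rank(T) = 2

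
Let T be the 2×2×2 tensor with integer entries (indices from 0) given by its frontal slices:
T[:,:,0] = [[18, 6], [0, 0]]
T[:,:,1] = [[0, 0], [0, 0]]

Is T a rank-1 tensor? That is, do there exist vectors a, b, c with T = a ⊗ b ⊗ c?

If T = a ⊗ b ⊗ c then every fibre of T is a multiple of the corresponding factor, so read the factors off the fibres through the nonzero entry T[0,0,0] = 18.
The mode-1 fibre T[:,0,0] = [18, 0] gives a = [1, 0] (primitive direction); the mode-2 fibre T[0,:,0] = [18, 6] gives b = [3, 1]; then c[k] = T[0,0,k] / (a[0]·b[0]) = [18, 0] / 3 = [6, 0].
Expanding [1, 0] ⊗ [3, 1] ⊗ [6, 0] reproduces all 8 entries of T, so T = [1, 0] ⊗ [3, 1] ⊗ [6, 0] and rank(T) ≤ 1.
Equivalently every frontal slice T[:,:,k] is c[k] times the rank-1 matrix [1, 0] ⊗ [3, 1]. So T has rank 1 (it is nonzero).

Yes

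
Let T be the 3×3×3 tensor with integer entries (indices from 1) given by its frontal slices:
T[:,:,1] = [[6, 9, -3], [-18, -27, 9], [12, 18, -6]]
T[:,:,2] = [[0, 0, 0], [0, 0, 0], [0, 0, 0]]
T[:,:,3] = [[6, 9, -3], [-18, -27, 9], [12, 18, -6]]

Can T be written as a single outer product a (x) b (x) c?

If T = a (x) b (x) c then every fibre of T is a multiple of the corresponding factor, so read the factors off the fibres through the nonzero entry T[1,1,1] = 6.
The mode-1 fibre T[:,1,1] = [6, -18, 12] gives a = [1, -3, 2] (primitive direction); the mode-2 fibre T[1,:,1] = [6, 9, -3] gives b = [2, 3, -1]; then c[k] = T[1,1,k] / (a[1]·b[1]) = [6, 0, 6] / 2 = [3, 0, 3].
Expanding [1, -3, 2] (x) [2, 3, -1] (x) [3, 0, 3] reproduces all 27 entries of T, so T = [1, -3, 2] (x) [2, 3, -1] (x) [3, 0, 3] and rank(T) ≤ 1.
Equivalently every frontal slice T[:,:,k] is c[k] times the rank-1 matrix [1, -3, 2] (x) [2, 3, -1]. So T has rank 1 (it is nonzero).

Yes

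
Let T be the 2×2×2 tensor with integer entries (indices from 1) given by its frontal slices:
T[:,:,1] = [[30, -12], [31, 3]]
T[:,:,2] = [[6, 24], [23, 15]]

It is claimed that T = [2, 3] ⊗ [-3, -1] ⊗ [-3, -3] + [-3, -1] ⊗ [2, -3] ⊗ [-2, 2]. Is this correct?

Reconstruct entrywise from the claimed factors. For example, T[1,2,1] = -12 and Σₗ aₗ[1]bₗ[2]cₗ[1] = (2)·(-1)·(-3) + (-3)·(-3)·(-2) = -12; checking all 8 entries, every one matches. The claim holds.

Yes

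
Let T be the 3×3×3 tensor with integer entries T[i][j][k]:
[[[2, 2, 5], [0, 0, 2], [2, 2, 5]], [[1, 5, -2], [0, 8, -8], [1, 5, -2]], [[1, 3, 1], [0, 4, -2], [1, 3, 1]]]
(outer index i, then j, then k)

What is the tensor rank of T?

3

Lower bound: the mode-3 unfolding of T (rows indexed by k, columns by (i,j) = (0,0), (0,1), (0,2), (1,0), (1,1), (1,2), (2,0), (2,1), (2,2)) is [[2, 0, 2, 1, 0, 1, 1, 0, 1], [2, 0, 2, 5, 8, 5, 3, 4, 3], [5, 2, 5, -2, -8, -2, 1, -2, 1]].
There the 3×3 minor on rows k ∈ {0, 1, 2}, columns (i,j) ∈ {(0,0), (0,1), (1,0)} is det [[2, 0, 1], [2, 0, 5], [5, 2, -2]] = -16 ≠ 0, so this unfolding has rank ≥ 3; CP rank is at least every unfolding rank, so rank(T) ≥ 3. (This is only a lower bound: in general the CP rank may exceed every unfolding rank, so we still need to exhibit 3 rank-1 terms summing to T.)
Upper bound: T is a sum of 3 rank-1 terms, T = [1, -2, 0] (x) [1, 2, 1] (x) [0, -2, 2] + [1, 0, 1] (x) [1, 2, 1] (x) [0, 2, -1] + [2, 1, 1] (x) [1, 0, 1] (x) [1, 1, 2] (written with every a and b primitive with positive leading entry and the scale carried by c; CP decompositions are not unique, and this one is verified by expanding entrywise), so rank(T) ≤ 3.
These bounds meet, so rank(T) = 3.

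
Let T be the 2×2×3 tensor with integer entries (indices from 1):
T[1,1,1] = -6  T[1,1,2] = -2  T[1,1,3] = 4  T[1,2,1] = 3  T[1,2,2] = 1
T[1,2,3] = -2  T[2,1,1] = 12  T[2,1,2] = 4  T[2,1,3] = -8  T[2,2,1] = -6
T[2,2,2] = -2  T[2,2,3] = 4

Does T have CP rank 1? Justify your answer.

Yes

If T = a ∘ b ∘ c then every fibre of T is a multiple of the corresponding factor, so read the factors off the fibres through the nonzero entry T[1,1,1] = -6.
The mode-1 fibre T[:,1,1] = [-6, 12] gives a = [1, -2] (primitive direction); the mode-2 fibre T[1,:,1] = [-6, 3] gives b = [2, -1]; then c[k] = T[1,1,k] / (a[1]·b[1]) = [-6, -2, 4] / 2 = [-3, -1, 2].
Expanding [1, -2] ∘ [2, -1] ∘ [-3, -1, 2] reproduces all 12 entries of T, so T = [1, -2] ∘ [2, -1] ∘ [-3, -1, 2] and rank(T) ≤ 1.
Equivalently every frontal slice T[:,:,k] is c[k] times the rank-1 matrix [1, -2] ∘ [2, -1]. So T has rank 1 (it is nonzero).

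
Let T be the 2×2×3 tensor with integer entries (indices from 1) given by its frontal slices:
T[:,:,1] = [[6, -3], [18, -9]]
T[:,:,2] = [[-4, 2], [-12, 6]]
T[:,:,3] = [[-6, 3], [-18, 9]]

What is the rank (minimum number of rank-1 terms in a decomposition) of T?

1

Lower bound: T ≠ 0 (e.g. T[1,1,1] = 6), so rank(T) ≥ 1.
Upper bound: if T = a ∘ b ∘ c then every fibre of T is a multiple of the corresponding factor, so read the factors off the fibres through the nonzero entry T[1,1,1] = 6.
The mode-1 fibre T[:,1,1] = [6, 18] gives a = [1, 3] (primitive direction); the mode-2 fibre T[1,:,1] = [6, -3] gives b = [2, -1]; then c[k] = T[1,1,k] / (a[1]·b[1]) = [6, -4, -6] / 2 = [3, -2, -3].
Expanding [1, 3] ∘ [2, -1] ∘ [3, -2, -3] reproduces all 12 entries of T, so T = [1, 3] ∘ [2, -1] ∘ [3, -2, -3] and rank(T) ≤ 1.
These bounds meet, so rank(T) = 1.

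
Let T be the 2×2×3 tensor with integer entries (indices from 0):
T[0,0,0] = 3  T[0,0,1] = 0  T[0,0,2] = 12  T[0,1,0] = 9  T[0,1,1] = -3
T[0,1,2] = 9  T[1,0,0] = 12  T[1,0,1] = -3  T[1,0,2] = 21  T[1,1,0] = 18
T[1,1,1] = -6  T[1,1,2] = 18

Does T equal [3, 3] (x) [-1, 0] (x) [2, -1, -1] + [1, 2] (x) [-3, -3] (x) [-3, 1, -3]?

Yes

Reconstruct entrywise from the claimed factors. For example, T[0,1,1] = -3 and Σₗ aₗ[0]bₗ[1]cₗ[1] = (3)·(0)·(-1) + (1)·(-3)·(1) = -3; checking all 12 entries, every one matches. The claim holds.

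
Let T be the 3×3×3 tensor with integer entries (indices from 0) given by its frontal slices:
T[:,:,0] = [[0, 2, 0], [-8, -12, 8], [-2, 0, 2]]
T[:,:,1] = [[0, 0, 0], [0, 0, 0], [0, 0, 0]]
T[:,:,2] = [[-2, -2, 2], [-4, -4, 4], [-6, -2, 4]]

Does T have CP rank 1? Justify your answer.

No

The mode-1 unfolding of T (rows indexed by i, columns by (j,k) = (0,0), (0,1), (0,2), (1,0), (1,1), (1,2), (2,0), (2,1), (2,2)) is [[0, 0, -2, 2, 0, -2, 0, 0, 2], [-8, 0, -4, -12, 0, -4, 8, 0, 4], [-2, 0, -6, 0, 0, -2, 2, 0, 4]].
There the 3×3 minor on rows i ∈ {0, 1, 2}, columns (j,k) ∈ {(0,0), (0,2), (1,0)} is det [[0, -2, 2], [-8, -4, -12], [-2, -6, 0]] = 32 ≠ 0, so this unfolding has rank ≥ 3; CP rank is at least every unfolding rank, so rank(T) ≥ 3.
In particular rank(T) ≥ 3 > 1, so T is not rank-1.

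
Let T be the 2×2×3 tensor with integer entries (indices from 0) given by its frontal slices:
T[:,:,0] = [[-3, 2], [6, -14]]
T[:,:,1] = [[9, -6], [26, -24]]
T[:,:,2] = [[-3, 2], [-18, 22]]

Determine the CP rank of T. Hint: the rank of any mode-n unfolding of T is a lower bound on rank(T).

Lower bound: the mode-2 unfolding of T (rows indexed by j, columns by (i,k) = (0,0), (0,1), (0,2), (1,0), (1,1), (1,2)) is [[-3, 9, -3, 6, 26, -18], [2, -6, 2, -14, -24, 22]].
There the 2×2 minor on rows j ∈ {0, 1}, columns (i,k) ∈ {(0,0), (1,0)} is det [[-3, 6], [2, -14]] = 30 ≠ 0, so this unfolding has rank ≥ 2; CP rank is at least every unfolding rank, so rank(T) ≥ 2. (Flattening ranks never certify an upper bound on CP rank; for that we must actually write T with 2 rank-1 terms.)
Upper bound — finding two terms. Write S_k = T[:,:,k] for the frontal slices: S₀ = [[-3, 2], [6, -14]], S₁ = [[9, -6], [26, -24]], S₂ = [[-3, 2], [-18, 22]].
If T = a₁ ⊗ b₁ ⊗ c₁ + a₂ ⊗ b₂ ⊗ c₂ then each S_k = c₁[k]·a₁b₁ᵀ + c₂[k]·a₂b₂ᵀ. S₀ and S₁ are linearly independent, so a₁b₁ᵀ and a₂b₂ᵀ must span the same plane of matrices: they are the rank-1 matrices of the form x·S₀ + y·S₁.
det(x·S₀ + y·S₁) is 30·x² − 70·xy − 60·y² = 10·(x − 3·y)(3·x + 2·y), vanishing at (x:y) = (3:1) and (2:-3).
M₁ = 3·S₀ + S₁ = [[0, 0], [44, -66]] = 22·[0, 1][2, -3]ᵀ and M₂ = 2·S₀ − 3·S₁ = [[-33, 22], [-66, 44]] = (-11)·[1, 2][3, -2]ᵀ, so take a₁ = [0, 1], b₁ = [2, -3], a₂ = [1, 2], b₂ = [3, -2].
Each slice is an integer combination of E₁ = a₁b₁ᵀ and E₂ = a₂b₂ᵀ: S₀ = 6·E₁ − E₂, S₁ = 4·E₁ + 3·E₂, S₂ = −6·E₁ − E₂; reading off coefficients, c₁ = [6, 4, -6] and c₂ = [-1, 3, -1].
Hence T = [0, 1] ⊗ [2, -3] ⊗ [6, 4, -6] + [1, 2] ⊗ [3, -2] ⊗ [-1, 3, -1], so rank(T) ≤ 2.
These bounds meet, so rank(T) = 2.
Check entry T[1,0,0] = 6: (1)·(2)·(6) + (2)·(3)·(-1) = 6.

2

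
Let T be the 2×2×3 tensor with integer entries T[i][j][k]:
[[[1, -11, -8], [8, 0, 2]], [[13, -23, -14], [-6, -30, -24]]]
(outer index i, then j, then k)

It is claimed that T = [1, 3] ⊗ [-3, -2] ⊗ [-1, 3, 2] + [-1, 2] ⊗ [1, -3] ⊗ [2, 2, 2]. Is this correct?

Yes

Reconstruct entrywise from the claimed factors. For example, T[1,1,0] = -6 and Σₗ aₗ[1]bₗ[1]cₗ[0] = (3)·(-2)·(-1) + (2)·(-3)·(2) = -6; checking all 12 entries, every one matches. The claim holds.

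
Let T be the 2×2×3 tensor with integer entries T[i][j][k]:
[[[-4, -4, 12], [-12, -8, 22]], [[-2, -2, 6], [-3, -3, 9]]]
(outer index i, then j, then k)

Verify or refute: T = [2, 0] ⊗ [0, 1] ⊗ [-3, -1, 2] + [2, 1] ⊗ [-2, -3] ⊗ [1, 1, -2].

Reconstruct entry (0,0,2) from the claimed factors: Σₗ aₗ[0]bₗ[0]cₗ[2] = (2)·(0)·(2) + (2)·(-2)·(-2) = 8, but T[0,0,2] = 12. The claim is false.

No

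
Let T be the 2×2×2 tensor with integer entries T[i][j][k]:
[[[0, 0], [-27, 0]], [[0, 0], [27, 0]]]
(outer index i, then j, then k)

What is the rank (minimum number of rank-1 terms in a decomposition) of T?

1

Lower bound: T ≠ 0 (e.g. T[0,1,0] = -27), so rank(T) ≥ 1.
Upper bound: if T = a (x) b (x) c then every fibre of T is a multiple of the corresponding factor, so read the factors off the fibres through the nonzero entry T[0,1,0] = -27.
The mode-1 fibre T[:,1,0] = [-27, 27] gives a = [1, -1] (primitive direction); the mode-2 fibre T[0,:,0] = [0, -27] gives b = [0, 1]; then c[k] = T[0,1,k] / (a[0]·b[1]) = [-27, 0] / 1 = [-27, 0].
Expanding [1, -1] (x) [0, 1] (x) [-27, 0] reproduces all 8 entries of T, so T = [1, -1] (x) [0, 1] (x) [-27, 0] and rank(T) ≤ 1.
These bounds meet, so rank(T) = 1.
Check entry T[1,1,1] = 0: (-1)·(1)·(0) = 0.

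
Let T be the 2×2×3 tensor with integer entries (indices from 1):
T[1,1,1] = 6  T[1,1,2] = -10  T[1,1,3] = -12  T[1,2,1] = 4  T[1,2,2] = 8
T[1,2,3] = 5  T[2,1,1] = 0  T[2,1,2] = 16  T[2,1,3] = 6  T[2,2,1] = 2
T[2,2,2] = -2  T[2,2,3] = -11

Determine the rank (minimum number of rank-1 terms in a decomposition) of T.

3

Lower bound: the mode-3 unfolding of T (rows indexed by k, columns by (i,j) = (1,1), (1,2), (2,1), (2,2)) is [[6, 4, 0, 2], [-10, 8, 16, -2], [-12, 5, 6, -11]].
There the 3×3 minor on rows k ∈ {1, 2, 3}, columns (i,j) ∈ {(1,1), (1,2), (2,1)} is det [[6, 4, 0], [-10, 8, 16], [-12, 5, 6]] = -720 ≠ 0, so this unfolding has rank ≥ 3; CP rank is at least every unfolding rank, so rank(T) ≥ 3. (Flattening ranks never certify an upper bound on CP rank; for that we must actually write T with 3 rank-1 terms.)
Upper bound: T is a sum of 3 rank-1 terms, T = (1, -1) ⊗ (1, -1) ⊗ (0, -8, -8) + (1, -1) ⊗ (2, 1) ⊗ (2, -2, -1) + (1, 2) ⊗ (1, 1) ⊗ (2, 2, -2) (written with every a and b primitive with positive leading entry and the scale carried by c; CP decompositions are not unique, and this one is verified by expanding entrywise), so rank(T) ≤ 3.
These bounds meet, so rank(T) = 3.
Check entry T[1,1,1] = 6: (1)·(1)·(0) + (1)·(2)·(2) + (1)·(1)·(2) = 6.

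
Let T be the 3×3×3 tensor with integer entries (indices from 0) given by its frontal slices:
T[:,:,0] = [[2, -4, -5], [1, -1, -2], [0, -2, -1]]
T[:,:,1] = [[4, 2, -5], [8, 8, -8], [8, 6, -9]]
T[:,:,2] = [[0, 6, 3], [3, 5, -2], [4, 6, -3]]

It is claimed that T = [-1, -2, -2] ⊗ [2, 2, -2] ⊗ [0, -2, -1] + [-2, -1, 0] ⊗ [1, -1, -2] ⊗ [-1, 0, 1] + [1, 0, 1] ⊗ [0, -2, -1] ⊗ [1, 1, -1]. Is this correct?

Yes

Reconstruct entrywise from the claimed factors. For example, T[0,2,1] = -5 and Σₗ aₗ[0]bₗ[2]cₗ[1] = (-1)·(-2)·(-2) + (-2)·(-2)·(0) + (1)·(-1)·(1) = -5; checking all 27 entries, every one matches. The claim holds.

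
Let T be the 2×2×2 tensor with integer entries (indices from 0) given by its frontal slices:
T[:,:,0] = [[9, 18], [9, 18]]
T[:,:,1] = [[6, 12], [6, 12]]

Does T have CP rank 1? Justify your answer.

Yes

The mode-1 fibre T[:,0,0] = [9, 9] gives a = (1, 1) (primitive direction); the mode-2 fibre T[0,:,0] = [9, 18] gives b = (1, 2); then c[k] = T[0,0,k] / (a[0]·b[0]) = [9, 6] / 1 = (9, 6).
Expanding (1, 1) ⊗ (1, 2) ⊗ (9, 6) reproduces all 8 entries of T, so T = (1, 1) ⊗ (1, 2) ⊗ (9, 6) and rank(T) ≤ 1.
Equivalently every frontal slice T[:,:,k] is c[k] times the rank-1 matrix (1, 1) ⊗ (1, 2). So T has rank 1 (it is nonzero).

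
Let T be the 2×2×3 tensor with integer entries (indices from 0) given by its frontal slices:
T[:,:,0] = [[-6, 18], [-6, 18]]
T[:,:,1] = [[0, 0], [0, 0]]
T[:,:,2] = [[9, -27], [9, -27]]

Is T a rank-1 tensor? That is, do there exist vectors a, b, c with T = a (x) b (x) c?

If T = a (x) b (x) c then every fibre of T is a multiple of the corresponding factor, so read the factors off the fibres through the nonzero entry T[0,0,0] = -6.
The mode-1 fibre T[:,0,0] = [-6, -6] gives a = [1, 1] (primitive direction); the mode-2 fibre T[0,:,0] = [-6, 18] gives b = [1, -3]; then c[k] = T[0,0,k] / (a[0]·b[0]) = [-6, 0, 9] / 1 = [-6, 0, 9].
Expanding [1, 1] (x) [1, -3] (x) [-6, 0, 9] reproduces all 12 entries of T, so T = [1, 1] (x) [1, -3] (x) [-6, 0, 9] and rank(T) ≤ 1.
Equivalently every frontal slice T[:,:,k] is c[k] times the rank-1 matrix [1, 1] (x) [1, -3]. So T has rank 1 (it is nonzero).

Yes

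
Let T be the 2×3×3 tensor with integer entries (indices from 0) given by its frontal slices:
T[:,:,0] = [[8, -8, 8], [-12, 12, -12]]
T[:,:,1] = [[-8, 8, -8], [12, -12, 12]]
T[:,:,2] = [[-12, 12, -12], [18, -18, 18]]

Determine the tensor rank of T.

Lower bound: T ≠ 0 (e.g. T[0,0,0] = 8), so rank(T) ≥ 1.
Upper bound: if T = a ⊗ b ⊗ c then every fibre of T is a multiple of the corresponding factor, so read the factors off the fibres through the nonzero entry T[0,0,0] = 8.
The mode-1 fibre T[:,0,0] = [8, -12] gives a = [2, -3] (primitive direction); the mode-2 fibre T[0,:,0] = [8, -8, 8] gives b = [1, -1, 1]; then c[k] = T[0,0,k] / (a[0]·b[0]) = [8, -8, -12] / 2 = [4, -4, -6].
Expanding [2, -3] ⊗ [1, -1, 1] ⊗ [4, -4, -6] reproduces all 18 entries of T, so T = [2, -3] ⊗ [1, -1, 1] ⊗ [4, -4, -6] and rank(T) ≤ 1.
These bounds meet, so rank(T) = 1.

1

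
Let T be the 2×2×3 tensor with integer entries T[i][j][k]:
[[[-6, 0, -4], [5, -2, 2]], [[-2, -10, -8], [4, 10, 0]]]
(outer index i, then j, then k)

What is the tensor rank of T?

3

Lower bound: the mode-3 unfolding of T (rows indexed by k, columns by (i,j) = (0,0), (0,1), (1,0), (1,1)) is [[-6, 5, -2, 4], [0, -2, -10, 10], [-4, 2, -8, 0]].
There the 3×3 minor on rows k ∈ {0, 1, 2}, columns (i,j) ∈ {(0,0), (0,1), (1,1)} is det [[-6, 5, 4], [0, -2, 10], [-4, 2, 0]] = -112 ≠ 0, so this unfolding has rank ≥ 3; CP rank is at least every unfolding rank, so rank(T) ≥ 3. (Flattening ranks never certify an upper bound on CP rank; for that we must actually write T with 3 rank-1 terms.)
Upper bound: T is a sum of 3 rank-1 terms, T = (0, 1) ⊗ (0, 1) ⊗ (4, 4, -4) + (1, 2) ⊗ (2, -1) ⊗ (-1, -2, -2) + (2, -1) ⊗ (1, -1) ⊗ (-2, 2, 0) (written with every a and b primitive with positive leading entry and the scale carried by c; CP decompositions are not unique, and this one is verified by expanding entrywise), so rank(T) ≤ 3.
These bounds meet, so rank(T) = 3.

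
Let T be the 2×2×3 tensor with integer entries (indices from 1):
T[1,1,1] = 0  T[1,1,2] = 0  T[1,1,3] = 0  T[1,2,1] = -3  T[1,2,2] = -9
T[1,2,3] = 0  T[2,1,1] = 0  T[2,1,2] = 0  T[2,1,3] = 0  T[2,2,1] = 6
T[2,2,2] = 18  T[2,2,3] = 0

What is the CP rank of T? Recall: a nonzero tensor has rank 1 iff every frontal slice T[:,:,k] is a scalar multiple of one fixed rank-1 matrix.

Lower bound: T ≠ 0 (e.g. T[1,2,1] = -3), so rank(T) ≥ 1.
Upper bound: if T = a ⊗ b ⊗ c then every fibre of T is a multiple of the corresponding factor, so read the factors off the fibres through the nonzero entry T[1,2,1] = -3.
The mode-1 fibre T[:,2,1] = [-3, 6] gives a = [1, -2] (primitive direction); the mode-2 fibre T[1,:,1] = [0, -3] gives b = [0, 1]; then c[k] = T[1,2,k] / (a[1]·b[2]) = [-3, -9, 0] / 1 = [-3, -9, 0].
Expanding [1, -2] ⊗ [0, 1] ⊗ [-3, -9, 0] reproduces all 12 entries of T, so T = [1, -2] ⊗ [0, 1] ⊗ [-3, -9, 0] and rank(T) ≤ 1.
These bounds meet, so rank(T) = 1.
Check entry T[2,2,3] = 0: (-2)·(1)·(0) = 0.

1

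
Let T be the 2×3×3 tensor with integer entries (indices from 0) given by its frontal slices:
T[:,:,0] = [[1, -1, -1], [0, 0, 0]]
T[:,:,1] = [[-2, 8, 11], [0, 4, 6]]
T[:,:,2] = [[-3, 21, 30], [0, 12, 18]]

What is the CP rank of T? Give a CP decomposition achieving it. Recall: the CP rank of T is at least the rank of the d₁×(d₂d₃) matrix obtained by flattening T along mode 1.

rank(T) = 2

Lower bound: in the mode-3 unfolding of T (rows indexed by k, columns by (i,j)) the 2×2 minor on rows k ∈ {0, 1}, columns (i,j) ∈ {(0,0), (0,1)} is det [[1, -1], [-2, 8]] = 6 ≠ 0, so that unfolding has rank ≥ 2 and hence rank(T) ≥ 2 (CP rank is at least every unfolding rank, though it can be larger).
Upper bound: with S_k = T[:,:,k], the two rank-1 terms a₁b₁ᵀ, a₂b₂ᵀ are the rank-1 members of the pencil x·S₀ + y·S₁.
The 2×2 minor of x·S₀ + y·S₁ on rows {0,1}, columns {0,1} is 4·xy − 8·y² = 4·(x − 2·y)(y), vanishing at (x:y) = (2:1) and (1:0).
M₁ = 2·S₀ + S₁ = [[0, 6, 9], [0, 4, 6]] = [3, 2][0, 2, 3]ᵀ and M₂ = S₀ = [[1, -1, -1], [0, 0, 0]] = [1, 0][1, -1, -1]ᵀ, so take a₁ = [3, 2], b₁ = [0, 2, 3], a₂ = [1, 0], b₂ = [1, -1, -1].
Each slice is an integer combination of E₁ = a₁b₁ᵀ and E₂ = a₂b₂ᵀ: S₀ = E₂, S₁ = E₁ − 2·E₂, S₂ = 3·E₁ − 3·E₂; reading off coefficients, c₁ = [0, 1, 3] and c₂ = [1, -2, -3].
Hence T = [3, 2] ⊗ [0, 2, 3] ⊗ [0, 1, 3] + [1, 0] ⊗ [1, -1, -1] ⊗ [1, -2, -3], so rank(T) ≤ 2.
These bounds meet, so rank(T) = 2.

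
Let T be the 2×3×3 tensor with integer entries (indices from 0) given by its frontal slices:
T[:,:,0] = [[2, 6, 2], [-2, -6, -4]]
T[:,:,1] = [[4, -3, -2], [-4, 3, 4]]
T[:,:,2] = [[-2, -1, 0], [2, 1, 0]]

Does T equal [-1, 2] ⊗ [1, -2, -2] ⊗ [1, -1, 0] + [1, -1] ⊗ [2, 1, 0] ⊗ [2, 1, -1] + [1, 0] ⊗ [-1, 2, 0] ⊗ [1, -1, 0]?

Reconstruct entrywise from the claimed factors. For example, T[0,2,2] = 0 and Σₗ aₗ[0]bₗ[2]cₗ[2] = (-1)·(-2)·(0) + (1)·(0)·(-1) + (1)·(0)·(0) = 0; checking all 18 entries, every one matches. The claim holds.

Yes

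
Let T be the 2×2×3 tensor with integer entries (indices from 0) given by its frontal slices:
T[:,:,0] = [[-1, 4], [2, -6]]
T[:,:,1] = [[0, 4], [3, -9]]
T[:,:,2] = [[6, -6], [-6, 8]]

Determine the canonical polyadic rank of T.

3

Lower bound: in the mode-3 unfolding of T (rows indexed by k, columns by (i,j)) the 3×3 minor on rows k ∈ {0, 1, 2}, columns (i,j) ∈ {(0,0), (0,1), (1,0)} is det [[-1, 4, 2], [0, 4, 3], [6, -6, -6]] = 30 ≠ 0, so that unfolding has rank ≥ 3 and hence rank(T) ≥ 3 (CP rank is at least every unfolding rank, though it can be larger).
Upper bound: T is a sum of 3 rank-1 terms, T = [1, -2] ⊗ [1, -2] ⊗ [-1, -2, 2] + [1, -1] ⊗ [0, 1] ⊗ [2, 2, 2] + [2, -1] ⊗ [1, -1] ⊗ [0, 1, 2] (one valid choice — decompositions are not unique — normalised so each a, b is primitive with positive first nonzero entry; check it by expanding all entries), so rank(T) ≤ 3.
These bounds meet, so rank(T) = 3.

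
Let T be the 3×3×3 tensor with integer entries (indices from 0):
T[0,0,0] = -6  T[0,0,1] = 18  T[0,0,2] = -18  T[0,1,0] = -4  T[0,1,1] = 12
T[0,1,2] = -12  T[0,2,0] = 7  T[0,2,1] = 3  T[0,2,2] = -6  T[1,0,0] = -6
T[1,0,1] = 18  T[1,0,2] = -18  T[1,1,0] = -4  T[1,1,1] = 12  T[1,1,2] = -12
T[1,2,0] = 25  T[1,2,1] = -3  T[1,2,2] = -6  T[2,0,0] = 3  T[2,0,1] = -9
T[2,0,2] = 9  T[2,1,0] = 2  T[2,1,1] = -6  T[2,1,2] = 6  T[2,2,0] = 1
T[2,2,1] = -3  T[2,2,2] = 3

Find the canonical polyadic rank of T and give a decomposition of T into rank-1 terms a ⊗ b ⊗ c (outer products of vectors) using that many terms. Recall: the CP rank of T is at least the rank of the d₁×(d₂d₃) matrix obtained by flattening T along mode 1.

Lower bound: in the mode-1 unfolding of T (rows indexed by i, columns by (j,k)) the 2×2 minor on rows i ∈ {0, 1}, columns (j,k) ∈ {(0,0), (2,0)} is det [[-6, 7], [-6, 25]] = -108 ≠ 0, so that unfolding has rank ≥ 2 and hence rank(T) ≥ 2 (CP rank is at least every unfolding rank, though it can be larger).
Upper bound: with S_k = T[:,:,k], the two rank-1 terms a₁b₁ᵀ, a₂b₂ᵀ are the rank-1 members of the pencil x·S₀ + y·S₁.
The 2×2 minor of x·S₀ + y·S₁ on rows {0,1}, columns {0,2} is −108·x² + 360·xy − 108·y² = (-36)·(x − 3·y)(3·x − y), vanishing at (x:y) = (3:1) and (1:3).
M₁ = 3·S₀ + S₁ = [[0, 0, 24], [0, 0, 72], [0, 0, 0]] = 24·(1, 3, 0)(0, 0, 1)ᵀ and M₂ = S₀ + 3·S₁ = [[48, 32, 16], [48, 32, 16], [-24, -16, -8]] = 8·(2, 2, -1)(3, 2, 1)ᵀ, so take a₁ = (1, 3, 0), b₁ = (0, 0, 1), a₂ = (2, 2, -1), b₂ = (3, 2, 1).
Each slice is an integer combination of E₁ = a₁b₁ᵀ and E₂ = a₂b₂ᵀ: S₀ = 9·E₁ − E₂, S₁ = −3·E₁ + 3·E₂, S₂ = −3·E₂; reading off coefficients, c₁ = (9, -3, 0) and c₂ = (-1, 3, -3).
Hence T = (1, 3, 0) ⊗ (0, 0, 1) ⊗ (9, -3, 0) + (2, 2, -1) ⊗ (3, 2, 1) ⊗ (-1, 3, -3), so rank(T) ≤ 2.
These bounds meet, so rank(T) = 2.

rank(T) = 2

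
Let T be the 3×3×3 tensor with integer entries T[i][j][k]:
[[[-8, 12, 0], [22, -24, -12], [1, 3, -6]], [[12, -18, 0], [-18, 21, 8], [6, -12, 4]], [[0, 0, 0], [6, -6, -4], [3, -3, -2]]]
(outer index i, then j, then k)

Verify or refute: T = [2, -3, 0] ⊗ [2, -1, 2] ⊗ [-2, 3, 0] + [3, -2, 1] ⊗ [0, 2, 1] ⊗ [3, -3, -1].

Reconstruct entry (0,1,2) from the claimed factors: Σₗ aₗ[0]bₗ[1]cₗ[2] = (2)·(-1)·(0) + (3)·(2)·(-1) = -6, but T[0,1,2] = -12. The claim is false.

No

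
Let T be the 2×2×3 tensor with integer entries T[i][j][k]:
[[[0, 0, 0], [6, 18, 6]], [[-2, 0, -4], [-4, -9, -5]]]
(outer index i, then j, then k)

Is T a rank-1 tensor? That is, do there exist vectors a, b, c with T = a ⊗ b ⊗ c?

The mode-2 unfolding of T (rows indexed by j, columns by (i,k) = (0,0), (0,1), (0,2), (1,0), (1,1), (1,2)) is [[0, 0, 0, -2, 0, -4], [6, 18, 6, -4, -9, -5]].
There the 2×2 minor on rows j ∈ {0, 1}, columns (i,k) ∈ {(0,0), (1,0)} is det [[0, -2], [6, -4]] = 12 ≠ 0, so this unfolding has rank ≥ 2; CP rank is at least every unfolding rank, so rank(T) ≥ 2.
In particular rank(T) ≥ 2 > 1, so T is not rank-1.

No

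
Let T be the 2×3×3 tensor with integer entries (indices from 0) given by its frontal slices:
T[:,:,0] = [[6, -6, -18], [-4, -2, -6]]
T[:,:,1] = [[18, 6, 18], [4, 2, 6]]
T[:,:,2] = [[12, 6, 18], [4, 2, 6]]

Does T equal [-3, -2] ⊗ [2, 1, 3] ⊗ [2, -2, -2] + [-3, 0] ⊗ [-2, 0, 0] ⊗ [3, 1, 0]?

No

Reconstruct entry (1,0,0) from the claimed factors: Σₗ aₗ[1]bₗ[0]cₗ[0] = (-2)·(2)·(2) + (0)·(-2)·(3) = -8, but T[1,0,0] = -4. The claim is false.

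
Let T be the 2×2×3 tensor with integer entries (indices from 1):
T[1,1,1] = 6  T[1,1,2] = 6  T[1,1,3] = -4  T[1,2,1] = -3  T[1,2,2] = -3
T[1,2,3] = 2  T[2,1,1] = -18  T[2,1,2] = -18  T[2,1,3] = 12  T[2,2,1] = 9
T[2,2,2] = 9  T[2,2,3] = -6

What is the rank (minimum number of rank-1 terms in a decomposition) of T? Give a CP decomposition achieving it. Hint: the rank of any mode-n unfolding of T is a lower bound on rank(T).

rank(T) = 1

Lower bound: T ≠ 0 (e.g. T[1,1,1] = 6), so rank(T) ≥ 1.
Upper bound: if T = a (x) b (x) c then every fibre of T is a multiple of the corresponding factor, so read the factors off the fibres through the nonzero entry T[1,1,1] = 6.
The mode-1 fibre T[:,1,1] = [6, -18] gives a = [1, -3] (primitive direction); the mode-2 fibre T[1,:,1] = [6, -3] gives b = [2, -1]; then c[k] = T[1,1,k] / (a[1]·b[1]) = [6, 6, -4] / 2 = [3, 3, -2].
Expanding [1, -3] (x) [2, -1] (x) [3, 3, -2] reproduces all 12 entries of T, so T = [1, -3] (x) [2, -1] (x) [3, 3, -2] and rank(T) ≤ 1.
These bounds meet, so rank(T) = 1.
Check entry T[2,2,2] = 9: (-3)·(-1)·(3) = 9.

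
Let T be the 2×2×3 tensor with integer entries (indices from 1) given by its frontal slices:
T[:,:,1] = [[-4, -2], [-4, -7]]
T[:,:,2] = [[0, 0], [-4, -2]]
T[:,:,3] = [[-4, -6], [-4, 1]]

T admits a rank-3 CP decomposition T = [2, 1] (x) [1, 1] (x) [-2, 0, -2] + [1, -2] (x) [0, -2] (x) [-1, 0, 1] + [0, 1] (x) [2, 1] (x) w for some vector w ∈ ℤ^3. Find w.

Subtract the known terms from T to get the rank-1 residual R = [0, 1] (x) [2, 1] (x) w, so R[i,j,k] = a[i]·b[j]·w[k]. Pick indices with nonzero a[2]·b[1] = (1)·(2) = 2. Only the fibre through (2,1,·) is needed: R[2,1,:] = T[2,1,:] − Σₗ aₗ[2]bₗ[1]cₗ = [-4, -4, -4] − (1)·(1)·[-2, 0, -2] − (-2)·(0)·[-1, 0, 1] = [-2, -4, -2]. Then w[k] = R[2,1,k] / 2 for each k, giving w = [-2, -4, -2] / 2 = [-1, -2, -1].

w = [-1, -2, -1]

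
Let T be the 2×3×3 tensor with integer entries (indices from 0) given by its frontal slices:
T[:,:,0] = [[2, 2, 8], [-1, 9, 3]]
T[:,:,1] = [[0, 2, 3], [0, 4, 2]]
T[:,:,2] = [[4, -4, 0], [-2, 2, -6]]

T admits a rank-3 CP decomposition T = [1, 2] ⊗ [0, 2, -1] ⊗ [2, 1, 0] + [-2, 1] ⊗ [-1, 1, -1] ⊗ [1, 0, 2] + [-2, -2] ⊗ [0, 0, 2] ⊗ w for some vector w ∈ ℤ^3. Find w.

Subtract the known terms from T to get the rank-1 residual R = [-2, -2] ⊗ [0, 0, 2] ⊗ w, so R[i,j,k] = a[i]·b[j]·w[k]. Pick indices with nonzero a[0]·b[2] = (-2)·(2) = -4. Only the fibre through (0,2,·) is needed: R[0,2,:] = T[0,2,:] − Σₗ aₗ[0]bₗ[2]cₗ = [8, 3, 0] − (1)·(-1)·[2, 1, 0] − (-2)·(-1)·[1, 0, 2] = [8, 4, -4]. Then w[k] = R[0,2,k] / -4 for each k, giving w = [8, 4, -4] / -4 = [-2, -1, 1].

w = [-2, -1, 1]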